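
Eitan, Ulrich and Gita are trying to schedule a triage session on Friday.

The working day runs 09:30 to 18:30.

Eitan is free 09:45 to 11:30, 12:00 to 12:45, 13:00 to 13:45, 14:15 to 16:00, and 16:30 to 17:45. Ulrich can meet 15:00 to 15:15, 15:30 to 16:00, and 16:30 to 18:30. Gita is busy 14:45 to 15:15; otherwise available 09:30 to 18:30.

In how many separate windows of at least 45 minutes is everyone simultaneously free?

1

Gita free within 09:30–18:30: 09:30–14:45, 15:15–18:30.
Eitan ∩ Ulrich: 15:00–15:15, 15:30–16:00, 16:30–17:45.
Eitan ∩ Ulrich ∩ Gita: 15:30–16:00, 16:30–17:45.
Windows ≥ 45 min: 16:30–17:45.
That's 1 window.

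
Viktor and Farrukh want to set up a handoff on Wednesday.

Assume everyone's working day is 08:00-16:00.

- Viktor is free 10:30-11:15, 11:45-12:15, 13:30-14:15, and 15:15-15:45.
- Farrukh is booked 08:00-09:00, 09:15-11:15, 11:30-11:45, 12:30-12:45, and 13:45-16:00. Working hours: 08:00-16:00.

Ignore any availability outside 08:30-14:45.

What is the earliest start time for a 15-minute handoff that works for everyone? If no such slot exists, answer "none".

Farrukh free within 08:00–16:00: 09:00–09:15, 11:15–11:30, 11:45–12:30, 12:45–13:45.
Viktor ∩ Farrukh: 11:45–12:15, 13:30–13:45.
Restricted to 08:30–14:45: 11:45–12:15, 13:30–13:45.
Windows ≥ 15 min: 11:45–12:15, 13:30–13:45.
Earliest such window starts at 11:45.

11:45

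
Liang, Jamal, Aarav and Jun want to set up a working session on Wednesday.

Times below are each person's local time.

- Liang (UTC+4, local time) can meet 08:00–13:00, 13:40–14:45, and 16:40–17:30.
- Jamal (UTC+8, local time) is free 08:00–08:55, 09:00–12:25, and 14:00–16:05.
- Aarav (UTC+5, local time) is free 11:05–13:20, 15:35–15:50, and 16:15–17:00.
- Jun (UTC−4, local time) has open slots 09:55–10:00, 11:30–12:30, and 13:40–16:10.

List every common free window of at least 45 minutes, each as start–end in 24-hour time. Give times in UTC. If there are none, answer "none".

none

Liang → UTC: 04:00–09:00, 09:40–10:45, 12:40–13:30.
Jamal → UTC: 00:00–00:55, 01:00–04:25, 06:00–08:05.
Aarav → UTC: 06:05–08:20, 10:35–10:50, 11:15–12:00.
Jun → UTC: 13:55–14:00, 15:30–16:30, 17:40–20:10.
Liang ∩ Jamal: 04:00–04:25, 06:00–08:05.
Liang ∩ Jamal ∩ Aarav: 06:05–08:05.
Liang ∩ Jamal ∩ Aarav ∩ Jun: (none).
Windows ≥ 45 min: (none).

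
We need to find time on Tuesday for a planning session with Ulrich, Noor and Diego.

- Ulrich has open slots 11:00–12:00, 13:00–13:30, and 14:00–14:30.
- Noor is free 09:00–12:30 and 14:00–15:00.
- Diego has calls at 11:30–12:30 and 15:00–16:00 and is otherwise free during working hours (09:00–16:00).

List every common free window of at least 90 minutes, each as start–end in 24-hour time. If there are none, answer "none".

none

Diego free within 09:00–16:00: 09:00–11:30, 12:30–15:00.
Ulrich ∩ Noor: 11:00–12:00, 14:00–14:30.
Ulrich ∩ Noor ∩ Diego: 11:00–11:30, 14:00–14:30.
Windows ≥ 90 min: (none).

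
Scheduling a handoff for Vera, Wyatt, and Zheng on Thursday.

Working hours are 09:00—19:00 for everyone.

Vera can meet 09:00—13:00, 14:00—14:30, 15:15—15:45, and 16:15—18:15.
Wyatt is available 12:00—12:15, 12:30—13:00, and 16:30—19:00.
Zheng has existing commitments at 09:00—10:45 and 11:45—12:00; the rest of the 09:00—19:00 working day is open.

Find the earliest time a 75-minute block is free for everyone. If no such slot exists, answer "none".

Zheng free within 09:00–19:00: 10:45–11:45, 12:00–19:00.
Vera ∩ Wyatt: 12:00–12:15, 12:30–13:00, 16:30–18:15.
Vera ∩ Wyatt ∩ Zheng: 12:00–12:15, 12:30–13:00, 16:30–18:15.
Windows ≥ 75 min: 16:30–18:15.
Earliest such window starts at 16:30.

16:30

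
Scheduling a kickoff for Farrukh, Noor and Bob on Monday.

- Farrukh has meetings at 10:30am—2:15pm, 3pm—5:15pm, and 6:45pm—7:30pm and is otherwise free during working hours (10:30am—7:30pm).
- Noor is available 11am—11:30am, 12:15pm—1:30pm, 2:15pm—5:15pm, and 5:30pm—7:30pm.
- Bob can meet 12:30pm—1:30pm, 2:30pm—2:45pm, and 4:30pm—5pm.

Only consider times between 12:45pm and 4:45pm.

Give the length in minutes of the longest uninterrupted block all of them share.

15 minutes

Farrukh free within 10:30–19:30: 14:15–15:00, 17:15–18:45.
Farrukh ∩ Noor: 14:15–15:00, 17:30–18:45.
Farrukh ∩ Noor ∩ Bob: 14:30–14:45.
Restricted to 12:45–16:45: 14:30–14:45.
Single common window of 15 minutes.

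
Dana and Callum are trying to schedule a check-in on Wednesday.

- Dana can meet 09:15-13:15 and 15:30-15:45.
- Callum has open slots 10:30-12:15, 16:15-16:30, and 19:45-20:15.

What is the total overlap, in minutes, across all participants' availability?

105 minutes

Dana ∩ Callum: 10:30–12:15.
Total common minutes: 105.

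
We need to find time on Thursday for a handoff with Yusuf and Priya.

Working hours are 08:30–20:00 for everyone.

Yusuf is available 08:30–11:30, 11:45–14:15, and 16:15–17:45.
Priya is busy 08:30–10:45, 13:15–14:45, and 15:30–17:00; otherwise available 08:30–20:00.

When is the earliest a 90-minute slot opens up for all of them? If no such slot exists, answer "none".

11:45

Priya free within 08:30–20:00: 10:45–13:15, 14:45–15:30, 17:00–20:00.
Yusuf ∩ Priya: 10:45–11:30, 11:45–13:15, 17:00–17:45.
Windows ≥ 90 min: 11:45–13:15.
Earliest such window starts at 11:45.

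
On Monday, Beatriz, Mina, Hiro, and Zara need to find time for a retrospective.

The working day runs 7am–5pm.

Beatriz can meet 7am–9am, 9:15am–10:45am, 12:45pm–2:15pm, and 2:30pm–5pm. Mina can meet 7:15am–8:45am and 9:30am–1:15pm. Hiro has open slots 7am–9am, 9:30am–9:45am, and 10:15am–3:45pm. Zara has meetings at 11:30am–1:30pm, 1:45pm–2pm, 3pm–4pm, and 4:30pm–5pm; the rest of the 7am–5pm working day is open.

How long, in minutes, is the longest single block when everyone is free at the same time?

90 minutes

Zara free within 07:00–17:00: 07:00–11:30, 13:30–13:45, 14:00–15:00, 16:00–16:30.
Beatriz ∩ Mina: 07:15–08:45, 09:30–10:45, 12:45–13:15.
Beatriz ∩ Mina ∩ Hiro: 07:15–08:45, 09:30–09:45, 10:15–10:45, 12:45–13:15.
Beatriz ∩ Mina ∩ Hiro ∩ Zara: 07:15–08:45, 09:30–09:45, 10:15–10:45.
Common window lengths: 90, 15, 30 min; longest is 90.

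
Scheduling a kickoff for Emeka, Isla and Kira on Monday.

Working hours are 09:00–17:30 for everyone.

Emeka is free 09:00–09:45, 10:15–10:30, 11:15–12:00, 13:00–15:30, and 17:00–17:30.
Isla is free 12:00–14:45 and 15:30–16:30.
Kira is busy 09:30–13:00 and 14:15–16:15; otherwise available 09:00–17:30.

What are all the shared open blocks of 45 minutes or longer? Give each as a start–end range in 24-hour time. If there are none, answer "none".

Kira free within 09:00–17:30: 09:00–09:30, 13:00–14:15, 16:15–17:30.
Emeka ∩ Isla: 13:00–14:45.
Emeka ∩ Isla ∩ Kira: 13:00–14:15.
Windows ≥ 45 min: 13:00–14:15.

13:00–14:15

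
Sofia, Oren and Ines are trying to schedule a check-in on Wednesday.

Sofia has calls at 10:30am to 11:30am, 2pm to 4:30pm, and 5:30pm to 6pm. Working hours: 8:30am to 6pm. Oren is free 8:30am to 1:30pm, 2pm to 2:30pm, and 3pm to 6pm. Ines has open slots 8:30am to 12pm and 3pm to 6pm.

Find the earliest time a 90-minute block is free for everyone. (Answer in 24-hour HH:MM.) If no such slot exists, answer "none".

08:30

Sofia free within 08:30–18:00: 08:30–10:30, 11:30–14:00, 16:30–17:30.
Sofia ∩ Oren: 08:30–10:30, 11:30–13:30, 16:30–17:30.
Sofia ∩ Oren ∩ Ines: 08:30–10:30, 11:30–12:00, 16:30–17:30.
Windows ≥ 90 min: 08:30–10:30.
Earliest such window starts at 08:30.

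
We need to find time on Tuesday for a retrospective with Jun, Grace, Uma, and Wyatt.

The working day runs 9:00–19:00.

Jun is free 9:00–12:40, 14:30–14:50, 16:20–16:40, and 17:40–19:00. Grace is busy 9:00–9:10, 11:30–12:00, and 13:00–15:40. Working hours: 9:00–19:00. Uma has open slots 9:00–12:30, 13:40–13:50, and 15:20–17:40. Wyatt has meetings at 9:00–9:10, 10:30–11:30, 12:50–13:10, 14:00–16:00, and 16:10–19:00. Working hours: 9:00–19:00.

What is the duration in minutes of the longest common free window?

80 minutes

Grace free within 09:00–19:00: 09:10–11:30, 12:00–13:00, 15:40–19:00.
Wyatt free within 09:00–19:00: 09:10–10:30, 11:30–12:50, 13:10–14:00, 16:00–16:10.
Jun ∩ Grace: 09:10–11:30, 12:00–12:40, 16:20–16:40, 17:40–19:00.
Jun ∩ Grace ∩ Uma: 09:10–11:30, 12:00–12:30, 16:20–16:40.
Jun ∩ Grace ∩ Uma ∩ Wyatt: 09:10–10:30, 12:00–12:30.
Common window lengths: 80, 30 min; longest is 80.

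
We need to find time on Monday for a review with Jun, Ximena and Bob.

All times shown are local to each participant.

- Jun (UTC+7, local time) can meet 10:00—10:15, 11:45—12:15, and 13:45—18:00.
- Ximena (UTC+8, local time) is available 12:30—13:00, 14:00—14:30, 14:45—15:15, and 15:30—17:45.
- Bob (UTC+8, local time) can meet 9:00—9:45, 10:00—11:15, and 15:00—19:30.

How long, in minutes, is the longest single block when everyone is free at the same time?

Jun → UTC: 03:00–03:15, 04:45–05:15, 06:45–11:00.
Ximena → UTC: 04:30–05:00, 06:00–06:30, 06:45–07:15, 07:30–09:45.
Bob → UTC: 01:00–01:45, 02:00–03:15, 07:00–11:30.
Jun ∩ Ximena: 04:45–05:00, 06:45–07:15, 07:30–09:45.
Jun ∩ Ximena ∩ Bob: 07:00–07:15, 07:30–09:45.
Common window lengths: 15, 135 min; longest is 135.

135 minutes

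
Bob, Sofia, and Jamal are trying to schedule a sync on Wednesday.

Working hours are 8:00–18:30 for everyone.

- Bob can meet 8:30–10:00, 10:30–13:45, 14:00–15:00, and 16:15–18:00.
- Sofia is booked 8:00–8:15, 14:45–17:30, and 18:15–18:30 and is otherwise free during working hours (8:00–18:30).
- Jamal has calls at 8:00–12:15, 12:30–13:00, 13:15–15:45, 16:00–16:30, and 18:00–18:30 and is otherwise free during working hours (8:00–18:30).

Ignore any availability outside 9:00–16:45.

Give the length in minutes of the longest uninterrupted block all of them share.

Sofia free within 08:00–18:30: 08:15–14:45, 17:30–18:15.
Jamal free within 08:00–18:30: 12:15–12:30, 13:00–13:15, 15:45–16:00, 16:30–18:00.
Bob ∩ Sofia: 08:30–10:00, 10:30–13:45, 14:00–14:45, 17:30–18:00.
Bob ∩ Sofia ∩ Jamal: 12:15–12:30, 13:00–13:15, 17:30–18:00.
Restricted to 09:00–16:45: 12:15–12:30, 13:00–13:15.
Common window lengths: 15, 15 min; longest is 15.

15 minutes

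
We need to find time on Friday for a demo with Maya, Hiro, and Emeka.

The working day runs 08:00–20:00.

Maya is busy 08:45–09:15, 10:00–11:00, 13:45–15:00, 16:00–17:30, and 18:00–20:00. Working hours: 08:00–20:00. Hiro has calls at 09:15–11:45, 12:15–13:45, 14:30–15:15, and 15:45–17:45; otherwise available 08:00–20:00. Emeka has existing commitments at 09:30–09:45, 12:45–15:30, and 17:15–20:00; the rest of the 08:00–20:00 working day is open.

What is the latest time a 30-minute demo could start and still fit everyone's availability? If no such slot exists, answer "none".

11:45

Maya free within 08:00–20:00: 08:00–08:45, 09:15–10:00, 11:00–13:45, 15:00–16:00, 17:30–18:00.
Hiro free within 08:00–20:00: 08:00–09:15, 11:45–12:15, 13:45–14:30, 15:15–15:45, 17:45–20:00.
Emeka free within 08:00–20:00: 08:00–09:30, 09:45–12:45, 15:30–17:15.
Maya ∩ Hiro: 08:00–08:45, 11:45–12:15, 15:15–15:45, 17:45–18:00.
Maya ∩ Hiro ∩ Emeka: 08:00–08:45, 11:45–12:15, 15:30–15:45.
Windows ≥ 30 min: 08:00–08:45, 11:45–12:15.
Latest start in the last window 11:45–12:15 is 12:15 − 30 min = 11:45.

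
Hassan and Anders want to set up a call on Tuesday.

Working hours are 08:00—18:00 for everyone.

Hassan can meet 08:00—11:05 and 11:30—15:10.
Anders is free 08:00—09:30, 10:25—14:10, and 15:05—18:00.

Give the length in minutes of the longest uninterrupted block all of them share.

Hassan ∩ Anders: 08:00–09:30, 10:25–11:05, 11:30–14:10, 15:05–15:10.
Common window lengths: 90, 40, 160, 5 min; longest is 160.

160 minutes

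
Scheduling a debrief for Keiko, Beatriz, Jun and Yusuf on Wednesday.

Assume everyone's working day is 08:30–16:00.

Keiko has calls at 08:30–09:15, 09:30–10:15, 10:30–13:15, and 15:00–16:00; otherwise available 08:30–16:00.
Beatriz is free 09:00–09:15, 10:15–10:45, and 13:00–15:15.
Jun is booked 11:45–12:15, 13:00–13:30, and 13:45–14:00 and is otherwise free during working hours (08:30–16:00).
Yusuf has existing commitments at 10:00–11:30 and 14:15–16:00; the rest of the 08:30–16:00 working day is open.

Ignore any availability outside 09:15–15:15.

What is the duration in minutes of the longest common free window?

Keiko free within 08:30–16:00: 09:15–09:30, 10:15–10:30, 13:15–15:00.
Jun free within 08:30–16:00: 08:30–11:45, 12:15–13:00, 13:30–13:45, 14:00–16:00.
Yusuf free within 08:30–16:00: 08:30–10:00, 11:30–14:15.
Keiko ∩ Beatriz: 10:15–10:30, 13:15–15:00.
Keiko ∩ Beatriz ∩ Jun: 10:15–10:30, 13:30–13:45, 14:00–15:00.
Keiko ∩ Beatriz ∩ Jun ∩ Yusuf: 13:30–13:45, 14:00–14:15.
Restricted to 09:15–15:15: 13:30–13:45, 14:00–14:15.
Common window lengths: 15, 15 min; longest is 15.

15 minutes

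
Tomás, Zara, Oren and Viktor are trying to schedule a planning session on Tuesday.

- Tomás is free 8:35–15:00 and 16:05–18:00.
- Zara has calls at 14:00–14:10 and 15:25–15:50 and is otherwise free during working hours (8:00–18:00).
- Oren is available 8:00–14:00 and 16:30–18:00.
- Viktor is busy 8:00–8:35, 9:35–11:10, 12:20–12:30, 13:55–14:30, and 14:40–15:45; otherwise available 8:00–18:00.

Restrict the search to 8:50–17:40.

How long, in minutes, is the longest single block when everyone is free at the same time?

85 minutes

Zara free within 08:00–18:00: 08:00–14:00, 14:10–15:25, 15:50–18:00.
Viktor free within 08:00–18:00: 08:35–09:35, 11:10–12:20, 12:30–13:55, 14:30–14:40, 15:45–18:00.
Tomás ∩ Zara: 08:35–14:00, 14:10–15:00, 16:05–18:00.
Tomás ∩ Zara ∩ Oren: 08:35–14:00, 16:30–18:00.
Tomás ∩ Zara ∩ Oren ∩ Viktor: 08:35–09:35, 11:10–12:20, 12:30–13:55, 16:30–18:00.
Restricted to 08:50–17:40: 08:50–09:35, 11:10–12:20, 12:30–13:55, 16:30–17:40.
Common window lengths: 45, 70, 85, 70 min; longest is 85.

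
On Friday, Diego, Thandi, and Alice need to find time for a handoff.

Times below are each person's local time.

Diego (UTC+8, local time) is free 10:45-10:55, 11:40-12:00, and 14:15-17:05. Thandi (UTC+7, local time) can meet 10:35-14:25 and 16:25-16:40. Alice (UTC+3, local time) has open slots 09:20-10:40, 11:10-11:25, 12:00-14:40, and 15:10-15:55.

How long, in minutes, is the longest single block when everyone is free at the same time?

Diego → UTC: 02:45–02:55, 03:40–04:00, 06:15–09:05.
Thandi → UTC: 03:35–07:25, 09:25–09:40.
Alice → UTC: 06:20–07:40, 08:10–08:25, 09:00–11:40, 12:10–12:55.
Diego ∩ Thandi: 03:40–04:00, 06:15–07:25.
Diego ∩ Thandi ∩ Alice: 06:20–07:25.
Single common window of 65 minutes.

65 minutes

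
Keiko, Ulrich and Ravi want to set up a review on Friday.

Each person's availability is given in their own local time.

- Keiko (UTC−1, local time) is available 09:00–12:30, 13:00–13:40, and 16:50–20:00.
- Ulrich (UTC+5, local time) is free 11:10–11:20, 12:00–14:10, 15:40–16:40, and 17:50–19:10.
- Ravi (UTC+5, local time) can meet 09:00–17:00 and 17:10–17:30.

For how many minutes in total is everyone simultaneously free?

Keiko → UTC: 10:00–13:30, 14:00–14:40, 17:50–21:00.
Ulrich → UTC: 06:10–06:20, 07:00–09:10, 10:40–11:40, 12:50–14:10.
Ravi → UTC: 04:00–12:00, 12:10–12:30.
Keiko ∩ Ulrich: 10:40–11:40, 12:50–13:30, 14:00–14:10.
Keiko ∩ Ulrich ∩ Ravi: 10:40–11:40.
Total common minutes: 60.

60 minutes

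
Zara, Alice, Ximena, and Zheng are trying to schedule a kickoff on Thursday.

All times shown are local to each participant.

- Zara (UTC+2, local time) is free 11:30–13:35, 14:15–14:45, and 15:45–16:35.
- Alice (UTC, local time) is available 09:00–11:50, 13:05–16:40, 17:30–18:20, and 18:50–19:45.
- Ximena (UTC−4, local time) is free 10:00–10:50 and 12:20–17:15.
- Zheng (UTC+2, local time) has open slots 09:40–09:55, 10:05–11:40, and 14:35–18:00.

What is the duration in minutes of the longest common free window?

35 minutes

Zara → UTC: 09:30–11:35, 12:15–12:45, 13:45–14:35.
Alice → UTC: 09:00–11:50, 13:05–16:40, 17:30–18:20, 18:50–19:45.
Ximena → UTC: 14:00–14:50, 16:20–21:15.
Zheng → UTC: 07:40–07:55, 08:05–09:40, 12:35–16:00.
Zara ∩ Alice: 09:30–11:35, 13:45–14:35.
Zara ∩ Alice ∩ Ximena: 14:00–14:35.
Zara ∩ Alice ∩ Ximena ∩ Zheng: 14:00–14:35.
Single common window of 35 minutes.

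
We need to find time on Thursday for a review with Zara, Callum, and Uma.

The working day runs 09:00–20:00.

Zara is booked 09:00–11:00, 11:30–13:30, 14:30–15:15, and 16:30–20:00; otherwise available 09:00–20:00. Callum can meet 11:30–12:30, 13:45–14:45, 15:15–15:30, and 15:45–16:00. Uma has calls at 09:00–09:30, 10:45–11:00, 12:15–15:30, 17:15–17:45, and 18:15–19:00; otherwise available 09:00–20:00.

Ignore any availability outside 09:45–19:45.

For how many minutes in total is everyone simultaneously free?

15 minutes

Zara free within 09:00–20:00: 11:00–11:30, 13:30–14:30, 15:15–16:30.
Uma free within 09:00–20:00: 09:30–10:45, 11:00–12:15, 15:30–17:15, 17:45–18:15, 19:00–20:00.
Zara ∩ Callum: 13:45–14:30, 15:15–15:30, 15:45–16:00.
Zara ∩ Callum ∩ Uma: 15:45–16:00.
Restricted to 09:45–19:45: 15:45–16:00.
Total common minutes: 15.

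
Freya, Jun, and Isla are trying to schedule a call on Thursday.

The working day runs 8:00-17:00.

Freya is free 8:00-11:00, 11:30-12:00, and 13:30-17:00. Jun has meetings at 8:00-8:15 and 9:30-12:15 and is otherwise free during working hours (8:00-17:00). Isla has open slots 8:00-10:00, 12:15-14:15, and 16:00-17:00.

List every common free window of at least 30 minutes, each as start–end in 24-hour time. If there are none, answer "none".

08:15–09:30, 13:30–14:15, 16:00–17:00

Jun free within 08:00–17:00: 08:15–09:30, 12:15–17:00.
Freya ∩ Jun: 08:15–09:30, 13:30–17:00.
Freya ∩ Jun ∩ Isla: 08:15–09:30, 13:30–14:15, 16:00–17:00.
Windows ≥ 30 min: 08:15–09:30, 13:30–14:15, 16:00–17:00.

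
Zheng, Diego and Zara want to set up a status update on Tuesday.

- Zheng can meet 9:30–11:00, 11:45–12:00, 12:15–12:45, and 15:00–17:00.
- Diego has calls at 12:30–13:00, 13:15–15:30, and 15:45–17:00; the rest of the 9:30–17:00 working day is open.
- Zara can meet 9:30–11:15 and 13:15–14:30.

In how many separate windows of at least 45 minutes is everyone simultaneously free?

1

Diego free within 09:30–17:00: 09:30–12:30, 13:00–13:15, 15:30–15:45.
Zheng ∩ Diego: 09:30–11:00, 11:45–12:00, 12:15–12:30, 15:30–15:45.
Zheng ∩ Diego ∩ Zara: 09:30–11:00.
Windows ≥ 45 min: 09:30–11:00.
That's 1 window.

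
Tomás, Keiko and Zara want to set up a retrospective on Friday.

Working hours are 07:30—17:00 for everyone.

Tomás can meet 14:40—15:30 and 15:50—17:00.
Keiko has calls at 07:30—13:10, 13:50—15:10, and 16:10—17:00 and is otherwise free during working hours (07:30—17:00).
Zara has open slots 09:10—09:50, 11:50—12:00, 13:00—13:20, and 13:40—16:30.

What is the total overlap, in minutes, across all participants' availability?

40 minutes

Keiko free within 07:30–17:00: 13:10–13:50, 15:10–16:10.
Tomás ∩ Keiko: 15:10–15:30, 15:50–16:10.
Tomás ∩ Keiko ∩ Zara: 15:10–15:30, 15:50–16:10.
Total common minutes: 20 + 20 = 40.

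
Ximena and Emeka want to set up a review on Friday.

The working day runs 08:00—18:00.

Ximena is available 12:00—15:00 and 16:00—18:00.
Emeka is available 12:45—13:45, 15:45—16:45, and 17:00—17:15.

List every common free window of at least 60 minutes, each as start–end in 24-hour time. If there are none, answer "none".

12:45–13:45

Ximena ∩ Emeka: 12:45–13:45, 16:00–16:45, 17:00–17:15.
Windows ≥ 60 min: 12:45–13:45.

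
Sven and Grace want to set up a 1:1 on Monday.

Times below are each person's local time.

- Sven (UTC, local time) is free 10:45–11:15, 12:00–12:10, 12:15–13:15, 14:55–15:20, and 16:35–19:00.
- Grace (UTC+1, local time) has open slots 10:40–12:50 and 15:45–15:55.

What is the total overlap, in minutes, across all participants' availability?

Sven → UTC: 10:45–11:15, 12:00–12:10, 12:15–13:15, 14:55–15:20, 16:35–19:00.
Grace → UTC: 09:40–11:50, 14:45–14:55.
Sven ∩ Grace: 10:45–11:15.
Total common minutes: 30.

30 minutes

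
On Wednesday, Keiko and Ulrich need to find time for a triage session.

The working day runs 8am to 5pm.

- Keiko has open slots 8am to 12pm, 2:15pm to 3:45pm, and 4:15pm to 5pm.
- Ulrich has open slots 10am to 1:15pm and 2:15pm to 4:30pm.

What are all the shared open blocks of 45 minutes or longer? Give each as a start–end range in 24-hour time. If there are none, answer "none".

10:00–12:00, 14:15–15:45

Keiko ∩ Ulrich: 10:00–12:00, 14:15–15:45, 16:15–16:30.
Windows ≥ 45 min: 10:00–12:00, 14:15–15:45.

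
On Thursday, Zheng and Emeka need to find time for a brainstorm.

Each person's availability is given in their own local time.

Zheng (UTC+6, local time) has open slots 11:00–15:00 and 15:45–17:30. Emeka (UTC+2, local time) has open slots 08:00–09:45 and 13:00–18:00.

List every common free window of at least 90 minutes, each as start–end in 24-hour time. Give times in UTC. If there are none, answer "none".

06:00–07:45

Zheng → UTC: 05:00–09:00, 09:45–11:30.
Emeka → UTC: 06:00–07:45, 11:00–16:00.
Zheng ∩ Emeka: 06:00–07:45, 11:00–11:30.
Windows ≥ 90 min: 06:00–07:45.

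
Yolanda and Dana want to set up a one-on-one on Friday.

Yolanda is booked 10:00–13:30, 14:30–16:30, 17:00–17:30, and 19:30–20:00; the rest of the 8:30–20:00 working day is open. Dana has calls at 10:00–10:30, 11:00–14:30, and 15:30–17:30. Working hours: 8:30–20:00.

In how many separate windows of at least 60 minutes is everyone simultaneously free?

Yolanda free within 08:30–20:00: 08:30–10:00, 13:30–14:30, 16:30–17:00, 17:30–19:30.
Dana free within 08:30–20:00: 08:30–10:00, 10:30–11:00, 14:30–15:30, 17:30–20:00.
Yolanda ∩ Dana: 08:30–10:00, 17:30–19:30.
Windows ≥ 60 min: 08:30–10:00, 17:30–19:30.
That's 2 windows.

2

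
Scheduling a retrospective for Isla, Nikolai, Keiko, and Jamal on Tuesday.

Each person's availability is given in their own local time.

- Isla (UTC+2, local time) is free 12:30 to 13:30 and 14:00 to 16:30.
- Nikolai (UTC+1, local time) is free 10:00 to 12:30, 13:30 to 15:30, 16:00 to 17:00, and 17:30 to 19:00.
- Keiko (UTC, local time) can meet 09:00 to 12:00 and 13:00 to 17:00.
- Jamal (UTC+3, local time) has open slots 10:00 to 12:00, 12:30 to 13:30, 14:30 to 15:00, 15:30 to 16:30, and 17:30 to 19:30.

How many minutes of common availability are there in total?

Isla → UTC: 10:30–11:30, 12:00–14:30.
Nikolai → UTC: 09:00–11:30, 12:30–14:30, 15:00–16:00, 16:30–18:00.
Keiko → UTC: 09:00–12:00, 13:00–17:00.
Jamal → UTC: 07:00–09:00, 09:30–10:30, 11:30–12:00, 12:30–13:30, 14:30–16:30.
Isla ∩ Nikolai: 10:30–11:30, 12:30–14:30.
Isla ∩ Nikolai ∩ Keiko: 10:30–11:30, 13:00–14:30.
Isla ∩ Nikolai ∩ Keiko ∩ Jamal: 13:00–13:30.
Total common minutes: 30.

30 minutes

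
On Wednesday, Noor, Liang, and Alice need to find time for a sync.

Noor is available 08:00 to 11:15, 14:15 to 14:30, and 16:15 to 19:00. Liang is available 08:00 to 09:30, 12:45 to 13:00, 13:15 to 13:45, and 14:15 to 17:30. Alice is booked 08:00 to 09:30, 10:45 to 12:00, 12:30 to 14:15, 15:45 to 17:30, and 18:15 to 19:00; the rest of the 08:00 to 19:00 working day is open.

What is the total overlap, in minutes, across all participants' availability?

Alice free within 08:00–19:00: 09:30–10:45, 12:00–12:30, 14:15–15:45, 17:30–18:15.
Noor ∩ Liang: 08:00–09:30, 14:15–14:30, 16:15–17:30.
Noor ∩ Liang ∩ Alice: 14:15–14:30.
Total common minutes: 15.

15 minutes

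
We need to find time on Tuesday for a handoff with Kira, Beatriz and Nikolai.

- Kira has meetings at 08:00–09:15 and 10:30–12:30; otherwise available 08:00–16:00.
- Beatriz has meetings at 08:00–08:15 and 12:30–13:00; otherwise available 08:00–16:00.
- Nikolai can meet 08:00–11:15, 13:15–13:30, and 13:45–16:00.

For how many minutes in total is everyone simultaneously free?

225 minutes

Kira free within 08:00–16:00: 09:15–10:30, 12:30–16:00.
Beatriz free within 08:00–16:00: 08:15–12:30, 13:00–16:00.
Kira ∩ Beatriz: 09:15–10:30, 13:00–16:00.
Kira ∩ Beatriz ∩ Nikolai: 09:15–10:30, 13:15–13:30, 13:45–16:00.
Total common minutes: 75 + 15 + 135 = 225.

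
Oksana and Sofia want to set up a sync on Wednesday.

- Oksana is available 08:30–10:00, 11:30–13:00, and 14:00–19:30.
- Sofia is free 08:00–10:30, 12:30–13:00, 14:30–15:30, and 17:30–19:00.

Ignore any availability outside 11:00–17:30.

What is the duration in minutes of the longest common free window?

60 minutes

Oksana ∩ Sofia: 08:30–10:00, 12:30–13:00, 14:30–15:30, 17:30–19:00.
Restricted to 11:00–17:30: 12:30–13:00, 14:30–15:30.
Common window lengths: 30, 60 min; longest is 60.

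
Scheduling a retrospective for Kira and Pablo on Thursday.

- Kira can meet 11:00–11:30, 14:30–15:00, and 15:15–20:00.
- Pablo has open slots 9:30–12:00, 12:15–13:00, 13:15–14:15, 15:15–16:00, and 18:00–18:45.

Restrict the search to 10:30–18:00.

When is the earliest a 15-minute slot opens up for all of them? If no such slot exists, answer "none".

Kira ∩ Pablo: 11:00–11:30, 15:15–16:00, 18:00–18:45.
Restricted to 10:30–18:00: 11:00–11:30, 15:15–16:00.
Windows ≥ 15 min: 11:00–11:30, 15:15–16:00.
Earliest such window starts at 11:00.

11:00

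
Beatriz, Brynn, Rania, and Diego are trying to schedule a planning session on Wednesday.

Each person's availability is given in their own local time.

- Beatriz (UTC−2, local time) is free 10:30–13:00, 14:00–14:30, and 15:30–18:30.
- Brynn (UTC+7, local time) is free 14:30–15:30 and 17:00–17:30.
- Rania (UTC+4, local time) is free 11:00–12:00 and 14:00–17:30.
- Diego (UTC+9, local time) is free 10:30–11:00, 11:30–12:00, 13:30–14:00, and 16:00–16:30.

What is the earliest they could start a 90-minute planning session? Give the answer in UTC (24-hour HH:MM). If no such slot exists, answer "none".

Beatriz → UTC: 12:30–15:00, 16:00–16:30, 17:30–20:30.
Brynn → UTC: 07:30–08:30, 10:00–10:30.
Rania → UTC: 07:00–08:00, 10:00–13:30.
Diego → UTC: 01:30–02:00, 02:30–03:00, 04:30–05:00, 07:00–07:30.
Beatriz ∩ Brynn: (none).
Beatriz ∩ Brynn ∩ Rania: (none).
Beatriz ∩ Brynn ∩ Rania ∩ Diego: (none).
Windows ≥ 90 min: (none).

none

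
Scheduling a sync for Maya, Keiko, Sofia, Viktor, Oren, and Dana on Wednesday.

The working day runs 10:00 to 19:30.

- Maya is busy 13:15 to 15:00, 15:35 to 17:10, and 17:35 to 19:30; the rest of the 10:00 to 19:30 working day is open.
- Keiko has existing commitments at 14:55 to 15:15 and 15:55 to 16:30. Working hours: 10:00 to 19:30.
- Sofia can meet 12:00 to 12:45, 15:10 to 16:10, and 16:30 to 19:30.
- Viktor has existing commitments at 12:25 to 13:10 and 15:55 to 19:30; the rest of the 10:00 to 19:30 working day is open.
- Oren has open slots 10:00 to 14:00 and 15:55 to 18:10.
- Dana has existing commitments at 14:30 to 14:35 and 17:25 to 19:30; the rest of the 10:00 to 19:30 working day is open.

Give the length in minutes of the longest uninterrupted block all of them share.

Maya free within 10:00–19:30: 10:00–13:15, 15:00–15:35, 17:10–17:35.
Keiko free within 10:00–19:30: 10:00–14:55, 15:15–15:55, 16:30–19:30.
Viktor free within 10:00–19:30: 10:00–12:25, 13:10–15:55.
Dana free within 10:00–19:30: 10:00–14:30, 14:35–17:25.
Maya ∩ Keiko: 10:00–13:15, 15:15–15:35, 17:10–17:35.
Maya ∩ Keiko ∩ Sofia: 12:00–12:45, 15:15–15:35, 17:10–17:35.
Maya ∩ Keiko ∩ Sofia ∩ Viktor: 12:00–12:25, 15:15–15:35.
Maya ∩ Keiko ∩ Sofia ∩ Viktor ∩ Oren: 12:00–12:25.
Maya ∩ Keiko ∩ Sofia ∩ Viktor ∩ Oren ∩ Dana: 12:00–12:25.
Single common window of 25 minutes.

25 minutes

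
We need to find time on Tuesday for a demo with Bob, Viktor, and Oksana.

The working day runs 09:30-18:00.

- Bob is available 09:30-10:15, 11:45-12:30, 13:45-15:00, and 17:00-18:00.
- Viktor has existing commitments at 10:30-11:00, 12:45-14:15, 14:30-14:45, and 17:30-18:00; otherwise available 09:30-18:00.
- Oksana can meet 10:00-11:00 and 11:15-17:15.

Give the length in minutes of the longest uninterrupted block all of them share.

45 minutes

Viktor free within 09:30–18:00: 09:30–10:30, 11:00–12:45, 14:15–14:30, 14:45–17:30.
Bob ∩ Viktor: 09:30–10:15, 11:45–12:30, 14:15–14:30, 14:45–15:00, 17:00–17:30.
Bob ∩ Viktor ∩ Oksana: 10:00–10:15, 11:45–12:30, 14:15–14:30, 14:45–15:00, 17:00–17:15.
Common window lengths: 15, 45, 15, 15, 15 min; longest is 45.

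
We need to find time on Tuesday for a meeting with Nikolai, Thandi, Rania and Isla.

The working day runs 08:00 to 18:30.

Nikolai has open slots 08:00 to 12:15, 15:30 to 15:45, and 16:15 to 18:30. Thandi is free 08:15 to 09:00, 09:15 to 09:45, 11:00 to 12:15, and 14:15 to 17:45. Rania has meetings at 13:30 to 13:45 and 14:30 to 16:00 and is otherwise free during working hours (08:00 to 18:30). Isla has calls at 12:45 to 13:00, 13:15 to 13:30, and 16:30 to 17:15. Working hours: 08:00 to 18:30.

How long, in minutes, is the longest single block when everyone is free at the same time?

Rania free within 08:00–18:30: 08:00–13:30, 13:45–14:30, 16:00–18:30.
Isla free within 08:00–18:30: 08:00–12:45, 13:00–13:15, 13:30–16:30, 17:15–18:30.
Nikolai ∩ Thandi: 08:15–09:00, 09:15–09:45, 11:00–12:15, 15:30–15:45, 16:15–17:45.
Nikolai ∩ Thandi ∩ Rania: 08:15–09:00, 09:15–09:45, 11:00–12:15, 16:15–17:45.
Nikolai ∩ Thandi ∩ Rania ∩ Isla: 08:15–09:00, 09:15–09:45, 11:00–12:15, 16:15–16:30, 17:15–17:45.
Common window lengths: 45, 30, 75, 15, 30 min; longest is 75.

75 minutes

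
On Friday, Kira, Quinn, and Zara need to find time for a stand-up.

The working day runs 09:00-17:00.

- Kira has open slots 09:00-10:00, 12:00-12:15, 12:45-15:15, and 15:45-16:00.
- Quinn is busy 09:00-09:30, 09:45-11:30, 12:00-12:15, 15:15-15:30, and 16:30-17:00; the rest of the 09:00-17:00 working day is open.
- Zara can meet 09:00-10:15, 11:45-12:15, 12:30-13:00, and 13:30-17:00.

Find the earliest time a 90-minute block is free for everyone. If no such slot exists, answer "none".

Quinn free within 09:00–17:00: 09:30–09:45, 11:30–12:00, 12:15–15:15, 15:30–16:30.
Kira ∩ Quinn: 09:30–09:45, 12:45–15:15, 15:45–16:00.
Kira ∩ Quinn ∩ Zara: 09:30–09:45, 12:45–13:00, 13:30–15:15, 15:45–16:00.
Windows ≥ 90 min: 13:30–15:15.
Earliest such window starts at 13:30.

13:30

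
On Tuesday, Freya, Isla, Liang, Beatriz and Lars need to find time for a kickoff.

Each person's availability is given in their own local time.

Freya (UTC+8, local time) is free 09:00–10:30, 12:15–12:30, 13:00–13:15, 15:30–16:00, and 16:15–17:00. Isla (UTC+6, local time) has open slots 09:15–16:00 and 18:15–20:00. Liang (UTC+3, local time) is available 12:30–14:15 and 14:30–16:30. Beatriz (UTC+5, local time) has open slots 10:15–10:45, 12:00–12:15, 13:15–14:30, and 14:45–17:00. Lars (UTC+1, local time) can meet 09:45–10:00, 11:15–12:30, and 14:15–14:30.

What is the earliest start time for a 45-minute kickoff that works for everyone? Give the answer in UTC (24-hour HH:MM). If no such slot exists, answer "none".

Freya → UTC: 01:00–02:30, 04:15–04:30, 05:00–05:15, 07:30–08:00, 08:15–09:00.
Isla → UTC: 03:15–10:00, 12:15–14:00.
Liang → UTC: 09:30–11:15, 11:30–13:30.
Beatriz → UTC: 05:15–05:45, 07:00–07:15, 08:15–09:30, 09:45–12:00.
Lars → UTC: 08:45–09:00, 10:15–11:30, 13:15–13:30.
Freya ∩ Isla: 04:15–04:30, 05:00–05:15, 07:30–08:00, 08:15–09:00.
Freya ∩ Isla ∩ Liang: (none).
Freya ∩ Isla ∩ Liang ∩ Beatriz: (none).
Freya ∩ Isla ∩ Liang ∩ Beatriz ∩ Lars: (none).
Windows ≥ 45 min: (none).

none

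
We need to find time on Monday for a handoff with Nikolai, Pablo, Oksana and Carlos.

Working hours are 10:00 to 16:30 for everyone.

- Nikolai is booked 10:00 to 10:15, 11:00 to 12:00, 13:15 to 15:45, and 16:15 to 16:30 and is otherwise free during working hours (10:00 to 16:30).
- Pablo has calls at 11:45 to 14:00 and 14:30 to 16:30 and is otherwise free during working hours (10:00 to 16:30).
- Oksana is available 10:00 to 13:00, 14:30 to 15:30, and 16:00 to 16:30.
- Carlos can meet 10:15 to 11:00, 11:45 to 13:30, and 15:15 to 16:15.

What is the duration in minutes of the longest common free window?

Nikolai free within 10:00–16:30: 10:15–11:00, 12:00–13:15, 15:45–16:15.
Pablo free within 10:00–16:30: 10:00–11:45, 14:00–14:30.
Nikolai ∩ Pablo: 10:15–11:00.
Nikolai ∩ Pablo ∩ Oksana: 10:15–11:00.
Nikolai ∩ Pablo ∩ Oksana ∩ Carlos: 10:15–11:00.
Single common window of 45 minutes.

45 minutes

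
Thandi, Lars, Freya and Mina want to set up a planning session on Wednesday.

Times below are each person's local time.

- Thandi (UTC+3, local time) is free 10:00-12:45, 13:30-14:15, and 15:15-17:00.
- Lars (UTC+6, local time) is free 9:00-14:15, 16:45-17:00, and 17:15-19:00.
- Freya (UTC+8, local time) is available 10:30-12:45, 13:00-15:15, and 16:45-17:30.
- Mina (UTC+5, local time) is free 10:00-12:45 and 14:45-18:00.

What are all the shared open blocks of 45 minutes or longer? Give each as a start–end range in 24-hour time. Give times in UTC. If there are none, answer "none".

none

Thandi → UTC: 07:00–09:45, 10:30–11:15, 12:15–14:00.
Lars → UTC: 03:00–08:15, 10:45–11:00, 11:15–13:00.
Freya → UTC: 02:30–04:45, 05:00–07:15, 08:45–09:30.
Mina → UTC: 05:00–07:45, 09:45–13:00.
Thandi ∩ Lars: 07:00–08:15, 10:45–11:00, 12:15–13:00.
Thandi ∩ Lars ∩ Freya: 07:00–07:15.
Thandi ∩ Lars ∩ Freya ∩ Mina: 07:00–07:15.
Windows ≥ 45 min: (none).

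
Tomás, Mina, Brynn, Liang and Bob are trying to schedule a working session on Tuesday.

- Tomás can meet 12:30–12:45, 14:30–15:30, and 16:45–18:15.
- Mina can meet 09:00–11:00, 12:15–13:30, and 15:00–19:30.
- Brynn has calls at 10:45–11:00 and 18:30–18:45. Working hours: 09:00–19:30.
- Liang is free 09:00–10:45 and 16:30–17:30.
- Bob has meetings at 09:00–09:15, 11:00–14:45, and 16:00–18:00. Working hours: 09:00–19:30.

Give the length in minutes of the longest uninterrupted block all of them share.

Brynn free within 09:00–19:30: 09:00–10:45, 11:00–18:30, 18:45–19:30.
Bob free within 09:00–19:30: 09:15–11:00, 14:45–16:00, 18:00–19:30.
Tomás ∩ Mina: 12:30–12:45, 15:00–15:30, 16:45–18:15.
Tomás ∩ Mina ∩ Brynn: 12:30–12:45, 15:00–15:30, 16:45–18:15.
Tomás ∩ Mina ∩ Brynn ∩ Liang: 16:45–17:30.
Tomás ∩ Mina ∩ Brynn ∩ Liang ∩ Bob: (none).
No common window.

0 minutes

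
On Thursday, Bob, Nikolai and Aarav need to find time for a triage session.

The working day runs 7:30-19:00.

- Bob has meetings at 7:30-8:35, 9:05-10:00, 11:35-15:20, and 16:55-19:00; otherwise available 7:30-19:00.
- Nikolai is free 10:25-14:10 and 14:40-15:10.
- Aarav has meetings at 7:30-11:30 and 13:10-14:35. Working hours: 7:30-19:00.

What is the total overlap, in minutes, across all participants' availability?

Bob free within 07:30–19:00: 08:35–09:05, 10:00–11:35, 15:20–16:55.
Aarav free within 07:30–19:00: 11:30–13:10, 14:35–19:00.
Bob ∩ Nikolai: 10:25–11:35.
Bob ∩ Nikolai ∩ Aarav: 11:30–11:35.
Total common minutes: 5.

5 minutes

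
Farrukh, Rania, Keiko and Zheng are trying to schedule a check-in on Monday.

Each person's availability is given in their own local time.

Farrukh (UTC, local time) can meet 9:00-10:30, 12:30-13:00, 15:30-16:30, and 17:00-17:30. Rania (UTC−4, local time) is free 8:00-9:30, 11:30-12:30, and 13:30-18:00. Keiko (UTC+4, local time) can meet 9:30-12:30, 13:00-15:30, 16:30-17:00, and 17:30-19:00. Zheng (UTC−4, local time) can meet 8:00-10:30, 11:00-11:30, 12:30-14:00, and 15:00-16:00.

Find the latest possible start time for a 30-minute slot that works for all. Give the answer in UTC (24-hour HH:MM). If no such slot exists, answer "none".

Farrukh → UTC: 09:00–10:30, 12:30–13:00, 15:30–16:30, 17:00–17:30.
Rania → UTC: 12:00–13:30, 15:30–16:30, 17:30–22:00.
Keiko → UTC: 05:30–08:30, 09:00–11:30, 12:30–13:00, 13:30–15:00.
Zheng → UTC: 12:00–14:30, 15:00–15:30, 16:30–18:00, 19:00–20:00.
Farrukh ∩ Rania: 12:30–13:00, 15:30–16:30.
Farrukh ∩ Rania ∩ Keiko: 12:30–13:00.
Farrukh ∩ Rania ∩ Keiko ∩ Zheng: 12:30–13:00.
Windows ≥ 30 min: 12:30–13:00.
Latest start in the last window 12:30–13:00 is 13:00 − 30 min = 12:30.

12:30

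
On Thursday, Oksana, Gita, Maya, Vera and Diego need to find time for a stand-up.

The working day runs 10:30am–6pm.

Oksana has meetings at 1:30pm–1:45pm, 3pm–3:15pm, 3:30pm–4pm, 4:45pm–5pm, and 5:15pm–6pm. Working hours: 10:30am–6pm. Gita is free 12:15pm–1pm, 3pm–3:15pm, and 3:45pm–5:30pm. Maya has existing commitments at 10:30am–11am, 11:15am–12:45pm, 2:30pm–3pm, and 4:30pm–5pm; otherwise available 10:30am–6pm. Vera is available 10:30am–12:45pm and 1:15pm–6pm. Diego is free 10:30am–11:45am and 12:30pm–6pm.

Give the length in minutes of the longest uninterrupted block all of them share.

Oksana free within 10:30–18:00: 10:30–13:30, 13:45–15:00, 15:15–15:30, 16:00–16:45, 17:00–17:15.
Maya free within 10:30–18:00: 11:00–11:15, 12:45–14:30, 15:00–16:30, 17:00–18:00.
Oksana ∩ Gita: 12:15–13:00, 16:00–16:45, 17:00–17:15.
Oksana ∩ Gita ∩ Maya: 12:45–13:00, 16:00–16:30, 17:00–17:15.
Oksana ∩ Gita ∩ Maya ∩ Vera: 16:00–16:30, 17:00–17:15.
Oksana ∩ Gita ∩ Maya ∩ Vera ∩ Diego: 16:00–16:30, 17:00–17:15.
Common window lengths: 30, 15 min; longest is 30.

30 minutes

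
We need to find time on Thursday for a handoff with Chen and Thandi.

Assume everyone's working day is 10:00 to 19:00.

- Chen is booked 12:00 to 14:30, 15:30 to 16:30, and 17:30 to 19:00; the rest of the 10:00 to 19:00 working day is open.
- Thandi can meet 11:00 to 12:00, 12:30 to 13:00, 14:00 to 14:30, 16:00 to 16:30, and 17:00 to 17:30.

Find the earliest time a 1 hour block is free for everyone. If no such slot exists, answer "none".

Chen free within 10:00–19:00: 10:00–12:00, 14:30–15:30, 16:30–17:30.
Chen ∩ Thandi: 11:00–12:00, 17:00–17:30.
Windows ≥ 60 min: 11:00–12:00.
Earliest such window starts at 11:00.

11:00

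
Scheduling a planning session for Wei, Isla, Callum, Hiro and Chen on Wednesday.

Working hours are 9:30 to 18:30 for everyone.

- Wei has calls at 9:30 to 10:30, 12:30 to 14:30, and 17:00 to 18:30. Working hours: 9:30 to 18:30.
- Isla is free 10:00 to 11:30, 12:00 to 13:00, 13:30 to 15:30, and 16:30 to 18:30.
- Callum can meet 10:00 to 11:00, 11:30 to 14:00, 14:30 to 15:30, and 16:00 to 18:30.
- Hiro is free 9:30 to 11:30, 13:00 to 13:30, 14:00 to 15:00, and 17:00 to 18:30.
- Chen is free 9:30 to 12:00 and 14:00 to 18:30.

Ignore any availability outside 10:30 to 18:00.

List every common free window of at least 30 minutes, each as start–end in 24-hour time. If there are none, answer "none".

10:30–11:00, 14:30–15:00

Wei free within 09:30–18:30: 10:30–12:30, 14:30–17:00.
Wei ∩ Isla: 10:30–11:30, 12:00–12:30, 14:30–15:30, 16:30–17:00.
Wei ∩ Isla ∩ Callum: 10:30–11:00, 12:00–12:30, 14:30–15:30, 16:30–17:00.
Wei ∩ Isla ∩ Callum ∩ Hiro: 10:30–11:00, 14:30–15:00.
Wei ∩ Isla ∩ Callum ∩ Hiro ∩ Chen: 10:30–11:00, 14:30–15:00.
Restricted to 10:30–18:00: 10:30–11:00, 14:30–15:00.
Windows ≥ 30 min: 10:30–11:00, 14:30–15:00.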